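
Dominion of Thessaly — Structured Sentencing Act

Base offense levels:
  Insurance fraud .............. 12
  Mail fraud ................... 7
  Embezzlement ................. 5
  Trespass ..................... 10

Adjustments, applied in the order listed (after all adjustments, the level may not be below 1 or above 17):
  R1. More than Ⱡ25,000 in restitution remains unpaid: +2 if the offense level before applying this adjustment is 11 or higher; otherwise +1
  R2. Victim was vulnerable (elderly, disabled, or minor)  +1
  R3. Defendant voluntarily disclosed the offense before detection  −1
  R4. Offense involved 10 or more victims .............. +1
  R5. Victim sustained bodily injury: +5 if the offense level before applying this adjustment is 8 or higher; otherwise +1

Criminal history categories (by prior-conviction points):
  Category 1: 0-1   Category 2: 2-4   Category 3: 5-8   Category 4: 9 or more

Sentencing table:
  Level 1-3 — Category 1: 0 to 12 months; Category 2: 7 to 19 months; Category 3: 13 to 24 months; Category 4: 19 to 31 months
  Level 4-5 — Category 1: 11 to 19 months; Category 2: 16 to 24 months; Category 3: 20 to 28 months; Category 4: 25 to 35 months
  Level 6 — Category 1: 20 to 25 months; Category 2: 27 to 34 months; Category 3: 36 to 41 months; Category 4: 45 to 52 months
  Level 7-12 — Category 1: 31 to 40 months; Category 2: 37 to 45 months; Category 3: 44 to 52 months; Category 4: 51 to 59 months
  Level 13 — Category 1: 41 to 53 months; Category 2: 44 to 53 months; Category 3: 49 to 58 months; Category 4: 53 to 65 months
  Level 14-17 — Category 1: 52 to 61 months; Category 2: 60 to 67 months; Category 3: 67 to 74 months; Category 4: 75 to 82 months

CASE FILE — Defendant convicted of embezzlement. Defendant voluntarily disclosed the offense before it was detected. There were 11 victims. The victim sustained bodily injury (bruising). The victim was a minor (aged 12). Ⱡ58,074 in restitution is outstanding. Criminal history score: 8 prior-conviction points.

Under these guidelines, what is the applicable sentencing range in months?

44-52 months

Base offense level for embezzlement: 5.
R1 applies (level before this adjustment is 5 < 11, so +1): 5 + 1 = 6.
R2 applies: 6 + 1 = 7.
R3 applies: 7 − 1 = 6.
R4 applies: 6 + 1 = 7.
R5 applies (level before this adjustment is 7 < 8, so +1): 7 + 1 = 8.
Final offense level: 8.
Criminal history: 8 prior points → Category 3 (5-8).
Level 8 falls in the 7-12 band.
Grid: Level 7-12 × Category 3 = 44-52 months.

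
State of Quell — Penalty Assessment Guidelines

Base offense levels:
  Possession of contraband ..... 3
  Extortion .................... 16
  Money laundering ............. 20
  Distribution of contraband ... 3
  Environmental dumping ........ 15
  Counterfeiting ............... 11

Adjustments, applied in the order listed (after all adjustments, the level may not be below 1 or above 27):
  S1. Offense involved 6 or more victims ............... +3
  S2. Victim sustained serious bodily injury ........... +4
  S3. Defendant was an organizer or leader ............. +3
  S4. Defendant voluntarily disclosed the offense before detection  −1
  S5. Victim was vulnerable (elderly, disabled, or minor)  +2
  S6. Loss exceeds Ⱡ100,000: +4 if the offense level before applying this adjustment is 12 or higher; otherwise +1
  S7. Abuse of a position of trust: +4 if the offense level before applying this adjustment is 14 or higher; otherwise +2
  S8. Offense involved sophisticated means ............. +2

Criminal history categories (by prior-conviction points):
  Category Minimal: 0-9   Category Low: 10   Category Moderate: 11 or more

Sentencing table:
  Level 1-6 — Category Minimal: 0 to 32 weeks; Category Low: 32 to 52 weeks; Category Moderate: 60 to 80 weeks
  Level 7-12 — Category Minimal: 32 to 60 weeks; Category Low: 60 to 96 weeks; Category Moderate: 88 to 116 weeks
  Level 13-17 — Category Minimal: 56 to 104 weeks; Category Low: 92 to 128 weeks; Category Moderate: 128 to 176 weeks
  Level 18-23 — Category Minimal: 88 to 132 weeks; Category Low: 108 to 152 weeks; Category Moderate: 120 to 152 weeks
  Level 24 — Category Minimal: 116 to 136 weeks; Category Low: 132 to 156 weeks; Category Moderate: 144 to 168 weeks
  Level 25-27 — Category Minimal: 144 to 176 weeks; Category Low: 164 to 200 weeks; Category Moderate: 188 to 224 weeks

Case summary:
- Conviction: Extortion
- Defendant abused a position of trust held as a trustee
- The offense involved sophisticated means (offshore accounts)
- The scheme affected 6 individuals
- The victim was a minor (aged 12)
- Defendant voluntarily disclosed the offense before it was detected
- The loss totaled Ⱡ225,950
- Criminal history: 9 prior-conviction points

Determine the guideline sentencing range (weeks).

Base offense level for extortion: 16.
S1 applies: 16 + 3 = 19.
S4 applies: 19 − 1 = 18.
S5 applies: 18 + 2 = 20.
S6 applies (level before this adjustment is 20 ≥ 12, so +4): 20 + 4 = 24.
S7 applies (level before this adjustment is 24 ≥ 14, so +4): 24 + 4 = 28.
S8 applies: 28 + 2 = 30.
Level 30 exceeds the maximum of 27; capped at 27.
Final offense level: 27.
Criminal history: 9 prior points → Category Minimal (0-9).
Level 27 falls in the 25-27 band.
Grid: Level 25-27 × Category Minimal = 144-176 weeks.

144-176 weeks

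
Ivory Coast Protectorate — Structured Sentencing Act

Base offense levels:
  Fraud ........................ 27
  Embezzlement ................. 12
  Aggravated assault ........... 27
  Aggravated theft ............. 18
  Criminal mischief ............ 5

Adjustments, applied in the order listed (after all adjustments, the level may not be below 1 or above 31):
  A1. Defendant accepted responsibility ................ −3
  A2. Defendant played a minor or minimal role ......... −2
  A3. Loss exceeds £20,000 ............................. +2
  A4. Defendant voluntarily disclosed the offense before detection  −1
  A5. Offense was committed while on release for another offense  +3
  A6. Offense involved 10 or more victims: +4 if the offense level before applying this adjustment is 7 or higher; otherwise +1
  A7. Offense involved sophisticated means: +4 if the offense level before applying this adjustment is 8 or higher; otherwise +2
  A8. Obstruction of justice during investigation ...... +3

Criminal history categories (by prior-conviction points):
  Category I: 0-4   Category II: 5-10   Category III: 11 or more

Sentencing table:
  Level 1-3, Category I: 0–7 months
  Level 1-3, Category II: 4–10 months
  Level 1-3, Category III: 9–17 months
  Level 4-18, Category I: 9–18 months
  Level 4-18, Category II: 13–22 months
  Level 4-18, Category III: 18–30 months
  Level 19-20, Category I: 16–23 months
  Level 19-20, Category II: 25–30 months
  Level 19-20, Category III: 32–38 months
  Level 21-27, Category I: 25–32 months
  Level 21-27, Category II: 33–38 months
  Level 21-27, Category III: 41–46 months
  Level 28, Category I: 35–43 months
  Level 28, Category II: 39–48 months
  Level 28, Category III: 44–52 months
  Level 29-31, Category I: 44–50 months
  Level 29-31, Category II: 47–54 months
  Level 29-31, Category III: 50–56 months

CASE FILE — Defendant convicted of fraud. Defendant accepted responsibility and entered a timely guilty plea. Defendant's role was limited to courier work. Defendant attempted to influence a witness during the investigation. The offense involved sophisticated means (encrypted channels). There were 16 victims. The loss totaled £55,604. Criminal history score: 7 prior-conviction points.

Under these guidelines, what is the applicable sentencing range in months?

47-54 months

Base offense level for fraud: 27.
A1 applies: 27 − 3 = 24.
A2 applies: 24 − 2 = 22.
A3 applies: 22 + 2 = 24.
A5 does not apply.
A6 applies (level before this adjustment is 24 ≥ 7, so +4): 24 + 4 = 28.
A7 applies (level before this adjustment is 28 ≥ 8, so +4): 28 + 4 = 32.
A8 applies: 32 + 3 = 35.
Level 35 exceeds the maximum of 31; capped at 31.
Final offense level: 31.
Criminal history: 7 prior points → Category II (5-10).
Level 31 falls in the 29-31 band.
Grid: Level 29-31 × Category II = 47-54 months.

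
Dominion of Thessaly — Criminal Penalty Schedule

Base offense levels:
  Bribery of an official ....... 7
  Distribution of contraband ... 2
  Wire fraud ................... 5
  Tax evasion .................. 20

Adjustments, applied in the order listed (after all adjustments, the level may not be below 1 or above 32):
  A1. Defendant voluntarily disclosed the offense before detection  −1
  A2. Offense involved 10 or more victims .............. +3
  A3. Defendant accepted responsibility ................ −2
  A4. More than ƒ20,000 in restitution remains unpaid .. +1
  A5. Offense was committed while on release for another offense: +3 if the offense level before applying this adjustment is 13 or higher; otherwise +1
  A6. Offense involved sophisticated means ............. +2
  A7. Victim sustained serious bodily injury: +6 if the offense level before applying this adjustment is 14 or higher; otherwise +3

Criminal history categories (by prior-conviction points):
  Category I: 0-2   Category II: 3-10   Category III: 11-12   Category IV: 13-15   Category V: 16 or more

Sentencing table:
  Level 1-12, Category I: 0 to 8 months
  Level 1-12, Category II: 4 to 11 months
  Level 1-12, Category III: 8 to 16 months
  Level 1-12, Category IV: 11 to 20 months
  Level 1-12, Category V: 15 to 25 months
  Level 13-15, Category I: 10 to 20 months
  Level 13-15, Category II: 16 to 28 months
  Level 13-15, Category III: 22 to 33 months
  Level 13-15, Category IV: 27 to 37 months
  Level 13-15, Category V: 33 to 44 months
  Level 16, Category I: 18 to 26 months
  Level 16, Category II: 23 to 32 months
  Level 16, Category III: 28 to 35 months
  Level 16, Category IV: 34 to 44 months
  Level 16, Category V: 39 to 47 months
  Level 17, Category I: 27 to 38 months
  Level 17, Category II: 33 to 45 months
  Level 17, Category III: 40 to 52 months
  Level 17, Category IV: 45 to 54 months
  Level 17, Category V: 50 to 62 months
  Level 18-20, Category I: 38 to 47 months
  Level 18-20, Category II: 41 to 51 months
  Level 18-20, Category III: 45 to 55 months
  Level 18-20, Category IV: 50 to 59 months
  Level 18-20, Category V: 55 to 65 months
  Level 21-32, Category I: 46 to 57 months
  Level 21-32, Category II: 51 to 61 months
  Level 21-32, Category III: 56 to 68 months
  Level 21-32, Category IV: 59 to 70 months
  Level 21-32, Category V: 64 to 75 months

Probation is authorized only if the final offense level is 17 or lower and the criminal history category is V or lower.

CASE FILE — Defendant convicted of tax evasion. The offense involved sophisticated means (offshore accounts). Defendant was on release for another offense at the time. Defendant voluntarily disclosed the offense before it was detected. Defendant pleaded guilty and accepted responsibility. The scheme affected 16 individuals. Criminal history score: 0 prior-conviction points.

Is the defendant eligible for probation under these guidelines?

Base offense level for tax evasion: 20.
A1 applies: 20 − 1 = 19.
A2 applies: 19 + 3 = 22.
A3 applies: 22 − 2 = 20.
A5 applies (level before this adjustment is 20 ≥ 13, so +3): 20 + 3 = 23.
A6 applies: 23 + 2 = 25.
A7 does not apply.
Final offense level: 25.
Criminal history: 0 prior points → Category I (0-2).
Level 25 falls in the 21-32 band.
Grid: Level 21-32 × Category I = 46-57 months.
Probation check: level 25 > 17 and category I ≤ V → not eligible.

No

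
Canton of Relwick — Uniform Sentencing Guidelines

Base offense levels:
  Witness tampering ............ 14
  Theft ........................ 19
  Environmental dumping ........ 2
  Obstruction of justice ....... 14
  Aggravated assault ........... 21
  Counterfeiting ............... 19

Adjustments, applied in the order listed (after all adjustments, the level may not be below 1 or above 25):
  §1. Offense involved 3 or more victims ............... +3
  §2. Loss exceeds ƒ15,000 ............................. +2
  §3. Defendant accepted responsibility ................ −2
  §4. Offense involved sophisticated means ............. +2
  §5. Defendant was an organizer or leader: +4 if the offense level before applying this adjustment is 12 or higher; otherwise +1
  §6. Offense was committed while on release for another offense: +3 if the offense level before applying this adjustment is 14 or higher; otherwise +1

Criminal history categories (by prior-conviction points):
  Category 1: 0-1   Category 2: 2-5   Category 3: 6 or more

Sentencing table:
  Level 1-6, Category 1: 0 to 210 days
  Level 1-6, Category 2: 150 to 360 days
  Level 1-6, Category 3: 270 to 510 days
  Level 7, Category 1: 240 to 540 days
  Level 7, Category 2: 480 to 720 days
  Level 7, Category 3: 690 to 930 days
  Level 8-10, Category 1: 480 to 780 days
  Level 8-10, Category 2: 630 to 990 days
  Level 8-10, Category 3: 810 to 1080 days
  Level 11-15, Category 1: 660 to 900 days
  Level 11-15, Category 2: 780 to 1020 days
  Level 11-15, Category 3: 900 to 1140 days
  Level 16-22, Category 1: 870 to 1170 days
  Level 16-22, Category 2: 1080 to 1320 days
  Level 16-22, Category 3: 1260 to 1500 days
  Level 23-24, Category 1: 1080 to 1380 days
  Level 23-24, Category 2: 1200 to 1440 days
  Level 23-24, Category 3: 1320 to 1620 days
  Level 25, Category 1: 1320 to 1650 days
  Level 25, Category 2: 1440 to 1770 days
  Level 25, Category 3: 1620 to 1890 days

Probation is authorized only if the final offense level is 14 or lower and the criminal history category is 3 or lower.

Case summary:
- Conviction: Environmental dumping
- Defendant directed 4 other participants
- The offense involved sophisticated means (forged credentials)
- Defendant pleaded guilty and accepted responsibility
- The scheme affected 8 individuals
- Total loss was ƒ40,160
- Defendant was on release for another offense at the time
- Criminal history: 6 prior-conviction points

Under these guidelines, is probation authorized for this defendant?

Base offense level for environmental dumping: 2.
§1 applies: 2 + 3 = 5.
§2 applies: 5 + 2 = 7.
§3 applies: 7 − 2 = 5.
§4 applies: 5 + 2 = 7.
§5 applies (level before this adjustment is 7 < 12, so +1): 7 + 1 = 8.
§6 applies (level before this adjustment is 8 < 14, so +1): 8 + 1 = 9.
Final offense level: 9.
Criminal history: 6 prior points → Category 3 (6+).
Level 9 falls in the 8-10 band.
Grid: Level 8-10 × Category 3 = 810-1080 days.
Probation check: level 9 ≤ 14 and category 3 ≤ 3 → eligible.

Yes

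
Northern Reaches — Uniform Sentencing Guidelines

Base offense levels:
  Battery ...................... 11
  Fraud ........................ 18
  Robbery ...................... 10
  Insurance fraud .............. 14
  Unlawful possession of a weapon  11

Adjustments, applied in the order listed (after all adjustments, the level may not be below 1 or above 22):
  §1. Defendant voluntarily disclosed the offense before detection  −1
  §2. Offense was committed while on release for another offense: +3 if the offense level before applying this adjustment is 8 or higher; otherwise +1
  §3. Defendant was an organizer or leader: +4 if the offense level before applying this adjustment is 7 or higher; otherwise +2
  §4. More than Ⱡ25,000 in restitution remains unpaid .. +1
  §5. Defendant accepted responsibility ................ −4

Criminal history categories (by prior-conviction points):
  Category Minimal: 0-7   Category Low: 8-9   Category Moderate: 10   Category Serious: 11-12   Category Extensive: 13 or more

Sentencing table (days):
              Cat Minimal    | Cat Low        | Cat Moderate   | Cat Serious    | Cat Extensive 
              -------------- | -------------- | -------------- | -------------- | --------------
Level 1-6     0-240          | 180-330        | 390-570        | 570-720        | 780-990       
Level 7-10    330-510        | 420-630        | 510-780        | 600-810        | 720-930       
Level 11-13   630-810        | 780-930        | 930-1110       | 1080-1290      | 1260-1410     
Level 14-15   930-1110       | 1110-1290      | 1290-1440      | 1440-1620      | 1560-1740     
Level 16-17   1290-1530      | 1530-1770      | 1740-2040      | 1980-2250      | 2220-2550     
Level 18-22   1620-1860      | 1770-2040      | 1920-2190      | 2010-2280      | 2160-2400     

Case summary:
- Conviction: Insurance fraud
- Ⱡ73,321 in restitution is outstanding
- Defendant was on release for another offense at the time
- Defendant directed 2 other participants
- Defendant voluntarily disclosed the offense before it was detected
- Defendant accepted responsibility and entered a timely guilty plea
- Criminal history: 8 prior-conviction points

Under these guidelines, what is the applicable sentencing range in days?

1530-1770 days

Base offense level for insurance fraud: 14.
§1 applies: 14 − 1 = 13.
§2 applies (level before this adjustment is 13 ≥ 8, so +3): 13 + 3 = 16.
§3 applies (level before this adjustment is 16 ≥ 7, so +4): 16 + 4 = 20.
§4 applies: 20 + 1 = 21.
§5 applies: 21 − 4 = 17.
Final offense level: 17.
Criminal history: 8 prior points → Category Low (8-9).
Level 17 falls in the 16-17 band.
Grid: Level 16-17 × Category Low = 1530-1770 days.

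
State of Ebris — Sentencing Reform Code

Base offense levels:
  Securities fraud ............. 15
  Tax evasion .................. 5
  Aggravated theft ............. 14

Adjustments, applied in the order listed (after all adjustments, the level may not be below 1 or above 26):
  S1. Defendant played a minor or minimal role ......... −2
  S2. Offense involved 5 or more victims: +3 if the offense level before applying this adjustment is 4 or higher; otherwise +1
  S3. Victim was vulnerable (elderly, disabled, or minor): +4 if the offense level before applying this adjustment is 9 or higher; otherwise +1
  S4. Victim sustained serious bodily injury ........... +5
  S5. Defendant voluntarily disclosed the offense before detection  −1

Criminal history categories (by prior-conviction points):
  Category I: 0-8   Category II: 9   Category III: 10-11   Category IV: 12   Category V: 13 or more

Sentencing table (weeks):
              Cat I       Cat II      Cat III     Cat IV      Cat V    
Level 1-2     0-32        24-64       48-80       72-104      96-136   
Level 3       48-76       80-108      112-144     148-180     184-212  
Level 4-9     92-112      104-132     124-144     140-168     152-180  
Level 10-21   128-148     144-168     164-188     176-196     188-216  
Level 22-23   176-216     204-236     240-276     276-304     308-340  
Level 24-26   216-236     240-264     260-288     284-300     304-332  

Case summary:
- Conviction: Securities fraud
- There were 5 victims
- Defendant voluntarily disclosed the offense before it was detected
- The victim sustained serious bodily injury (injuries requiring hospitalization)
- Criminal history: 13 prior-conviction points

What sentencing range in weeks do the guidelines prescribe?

Base offense level for securities fraud: 15.
S2 applies (level before this adjustment is 15 ≥ 4, so +3): 15 + 3 = 18.
S4 applies: 18 + 5 = 23.
S5 applies: 23 − 1 = 22.
Final offense level: 22.
Criminal history: 13 prior points → Category V (13+).
Level 22 falls in the 22-23 band.
Grid: Level 22-23 × Category V = 308-340 weeks.

308-340 weeks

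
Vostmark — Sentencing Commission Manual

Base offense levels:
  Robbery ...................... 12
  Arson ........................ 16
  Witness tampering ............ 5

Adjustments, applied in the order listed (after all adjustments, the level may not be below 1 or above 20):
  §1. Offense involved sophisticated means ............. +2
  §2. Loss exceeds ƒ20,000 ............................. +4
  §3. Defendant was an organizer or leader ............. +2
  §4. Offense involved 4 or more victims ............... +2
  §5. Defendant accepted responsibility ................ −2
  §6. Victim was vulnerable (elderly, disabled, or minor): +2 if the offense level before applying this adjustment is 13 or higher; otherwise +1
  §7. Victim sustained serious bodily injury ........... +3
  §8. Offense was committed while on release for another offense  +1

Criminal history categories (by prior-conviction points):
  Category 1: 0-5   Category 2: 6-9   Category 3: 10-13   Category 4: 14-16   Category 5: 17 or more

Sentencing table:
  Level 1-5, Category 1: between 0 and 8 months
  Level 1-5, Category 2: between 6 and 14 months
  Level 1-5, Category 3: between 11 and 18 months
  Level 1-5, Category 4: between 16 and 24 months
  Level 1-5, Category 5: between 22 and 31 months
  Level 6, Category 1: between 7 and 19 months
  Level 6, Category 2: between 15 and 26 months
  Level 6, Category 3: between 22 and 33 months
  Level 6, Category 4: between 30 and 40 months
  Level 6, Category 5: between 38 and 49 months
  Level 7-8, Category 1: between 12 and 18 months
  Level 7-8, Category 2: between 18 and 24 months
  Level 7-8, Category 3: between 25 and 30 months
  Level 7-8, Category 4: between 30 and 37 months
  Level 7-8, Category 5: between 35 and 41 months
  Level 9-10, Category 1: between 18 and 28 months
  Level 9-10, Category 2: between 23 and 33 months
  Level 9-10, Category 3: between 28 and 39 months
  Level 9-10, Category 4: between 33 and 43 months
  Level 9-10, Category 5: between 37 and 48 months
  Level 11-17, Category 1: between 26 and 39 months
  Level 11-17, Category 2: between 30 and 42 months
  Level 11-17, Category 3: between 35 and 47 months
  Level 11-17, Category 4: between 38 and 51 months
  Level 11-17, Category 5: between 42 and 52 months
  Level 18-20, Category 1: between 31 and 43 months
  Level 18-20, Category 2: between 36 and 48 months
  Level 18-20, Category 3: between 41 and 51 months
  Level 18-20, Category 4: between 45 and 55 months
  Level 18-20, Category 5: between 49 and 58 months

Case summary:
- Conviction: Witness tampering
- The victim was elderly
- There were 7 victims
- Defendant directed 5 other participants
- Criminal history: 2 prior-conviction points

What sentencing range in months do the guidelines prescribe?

Base offense level for witness tampering: 5.
§1 does not apply.
§2 does not apply.
§3 applies: 5 + 2 = 7.
§4 applies: 7 + 2 = 9.
§6 applies (level before this adjustment is 9 < 13, so +1): 9 + 1 = 10.
§7 does not apply.
§8 does not apply.
Final offense level: 10.
Criminal history: 2 prior points → Category 1 (0-5).
Level 10 falls in the 9-10 band.
Grid: Level 9-10 × Category 1 = 18-28 months.

18-28 months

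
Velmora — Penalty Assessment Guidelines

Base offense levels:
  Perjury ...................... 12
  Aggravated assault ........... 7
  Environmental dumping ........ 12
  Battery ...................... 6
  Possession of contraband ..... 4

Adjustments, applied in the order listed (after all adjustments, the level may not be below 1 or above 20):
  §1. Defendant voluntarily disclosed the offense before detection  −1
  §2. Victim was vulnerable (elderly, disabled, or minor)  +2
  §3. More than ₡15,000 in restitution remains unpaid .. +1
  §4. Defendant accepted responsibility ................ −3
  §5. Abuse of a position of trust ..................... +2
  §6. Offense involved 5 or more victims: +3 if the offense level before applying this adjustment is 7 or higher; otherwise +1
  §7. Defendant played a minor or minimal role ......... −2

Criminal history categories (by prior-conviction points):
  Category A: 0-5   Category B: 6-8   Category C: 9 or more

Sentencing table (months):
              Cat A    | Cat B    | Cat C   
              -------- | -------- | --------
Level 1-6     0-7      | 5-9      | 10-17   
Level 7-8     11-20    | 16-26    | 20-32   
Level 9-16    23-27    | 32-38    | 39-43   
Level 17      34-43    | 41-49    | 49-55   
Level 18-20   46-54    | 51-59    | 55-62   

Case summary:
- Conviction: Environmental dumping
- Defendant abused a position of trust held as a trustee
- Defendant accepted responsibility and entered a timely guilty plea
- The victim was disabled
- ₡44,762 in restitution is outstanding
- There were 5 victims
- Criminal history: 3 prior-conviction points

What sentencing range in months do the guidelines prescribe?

Base offense level for environmental dumping: 12.
§1 does not apply.
§2 applies: 12 + 2 = 14.
§3 applies: 14 + 1 = 15.
§4 applies: 15 − 3 = 12.
§5 applies: 12 + 2 = 14.
§6 applies (level before this adjustment is 14 ≥ 7, so +3): 14 + 3 = 17.
Final offense level: 17.
Criminal history: 3 prior points → Category A (0-5).
Level 17 falls in the 17 band.
Grid: Level 17 × Category A = 34-43 months.

34-43 months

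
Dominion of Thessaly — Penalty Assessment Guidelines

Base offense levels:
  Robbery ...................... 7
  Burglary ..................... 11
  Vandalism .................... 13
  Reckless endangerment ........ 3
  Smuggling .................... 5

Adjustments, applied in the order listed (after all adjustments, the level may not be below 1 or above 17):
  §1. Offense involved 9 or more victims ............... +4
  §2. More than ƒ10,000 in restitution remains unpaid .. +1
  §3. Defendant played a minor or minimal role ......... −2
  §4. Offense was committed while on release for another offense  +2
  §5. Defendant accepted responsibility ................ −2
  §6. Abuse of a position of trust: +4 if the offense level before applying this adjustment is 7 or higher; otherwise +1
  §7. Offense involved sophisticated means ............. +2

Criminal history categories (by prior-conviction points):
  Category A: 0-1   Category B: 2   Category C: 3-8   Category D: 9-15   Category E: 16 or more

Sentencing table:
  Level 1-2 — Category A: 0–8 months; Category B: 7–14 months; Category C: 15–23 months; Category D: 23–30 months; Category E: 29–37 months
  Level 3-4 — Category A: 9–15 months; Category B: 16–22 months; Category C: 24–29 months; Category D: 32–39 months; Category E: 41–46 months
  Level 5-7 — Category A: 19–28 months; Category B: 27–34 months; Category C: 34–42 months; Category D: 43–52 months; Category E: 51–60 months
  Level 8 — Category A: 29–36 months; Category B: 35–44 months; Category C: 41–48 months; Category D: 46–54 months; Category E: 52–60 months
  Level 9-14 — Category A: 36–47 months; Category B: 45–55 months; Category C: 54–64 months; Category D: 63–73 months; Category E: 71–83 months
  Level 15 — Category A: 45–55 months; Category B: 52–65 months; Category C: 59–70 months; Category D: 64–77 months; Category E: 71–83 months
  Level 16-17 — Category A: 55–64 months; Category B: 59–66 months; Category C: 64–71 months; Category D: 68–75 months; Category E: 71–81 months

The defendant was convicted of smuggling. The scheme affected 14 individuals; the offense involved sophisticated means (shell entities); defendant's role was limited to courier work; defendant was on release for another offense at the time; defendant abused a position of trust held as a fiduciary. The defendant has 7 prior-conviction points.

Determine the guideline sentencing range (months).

Base offense level for smuggling: 5.
§1 applies: 5 + 4 = 9.
§2 does not apply.
§3 applies: 9 − 2 = 7.
§4 applies: 7 + 2 = 9.
§5 does not apply.
§6 applies (level before this adjustment is 9 ≥ 7, so +4): 9 + 4 = 13.
§7 applies: 13 + 2 = 15.
Final offense level: 15.
Criminal history: 7 prior points → Category C (3-8).
Level 15 falls in the 15 band.
Grid: Level 15 × Category C = 59-70 months.

59-70 months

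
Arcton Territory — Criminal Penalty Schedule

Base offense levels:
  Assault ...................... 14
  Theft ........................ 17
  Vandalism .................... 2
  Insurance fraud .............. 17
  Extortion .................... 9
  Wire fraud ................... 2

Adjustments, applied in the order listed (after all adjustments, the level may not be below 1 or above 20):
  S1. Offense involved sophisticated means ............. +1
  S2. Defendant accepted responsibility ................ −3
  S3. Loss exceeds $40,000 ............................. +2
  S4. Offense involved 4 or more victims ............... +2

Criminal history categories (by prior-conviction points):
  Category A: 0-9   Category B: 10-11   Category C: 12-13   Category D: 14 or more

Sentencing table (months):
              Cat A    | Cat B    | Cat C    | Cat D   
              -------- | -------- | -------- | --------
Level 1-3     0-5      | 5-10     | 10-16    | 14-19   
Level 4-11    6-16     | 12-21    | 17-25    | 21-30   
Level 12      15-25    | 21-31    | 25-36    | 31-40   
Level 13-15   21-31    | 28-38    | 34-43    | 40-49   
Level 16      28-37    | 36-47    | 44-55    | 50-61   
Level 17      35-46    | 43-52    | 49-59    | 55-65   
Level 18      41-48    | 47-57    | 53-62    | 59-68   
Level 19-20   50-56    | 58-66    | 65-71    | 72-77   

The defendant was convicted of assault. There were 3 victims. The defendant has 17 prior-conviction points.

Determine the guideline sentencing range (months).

40-49 months

Base offense level for assault: 14.
Final offense level: 14.
Criminal history: 17 prior points → Category D (14+).
Level 14 falls in the 13-15 band.
Grid: Level 13-15 × Category D = 40-49 months.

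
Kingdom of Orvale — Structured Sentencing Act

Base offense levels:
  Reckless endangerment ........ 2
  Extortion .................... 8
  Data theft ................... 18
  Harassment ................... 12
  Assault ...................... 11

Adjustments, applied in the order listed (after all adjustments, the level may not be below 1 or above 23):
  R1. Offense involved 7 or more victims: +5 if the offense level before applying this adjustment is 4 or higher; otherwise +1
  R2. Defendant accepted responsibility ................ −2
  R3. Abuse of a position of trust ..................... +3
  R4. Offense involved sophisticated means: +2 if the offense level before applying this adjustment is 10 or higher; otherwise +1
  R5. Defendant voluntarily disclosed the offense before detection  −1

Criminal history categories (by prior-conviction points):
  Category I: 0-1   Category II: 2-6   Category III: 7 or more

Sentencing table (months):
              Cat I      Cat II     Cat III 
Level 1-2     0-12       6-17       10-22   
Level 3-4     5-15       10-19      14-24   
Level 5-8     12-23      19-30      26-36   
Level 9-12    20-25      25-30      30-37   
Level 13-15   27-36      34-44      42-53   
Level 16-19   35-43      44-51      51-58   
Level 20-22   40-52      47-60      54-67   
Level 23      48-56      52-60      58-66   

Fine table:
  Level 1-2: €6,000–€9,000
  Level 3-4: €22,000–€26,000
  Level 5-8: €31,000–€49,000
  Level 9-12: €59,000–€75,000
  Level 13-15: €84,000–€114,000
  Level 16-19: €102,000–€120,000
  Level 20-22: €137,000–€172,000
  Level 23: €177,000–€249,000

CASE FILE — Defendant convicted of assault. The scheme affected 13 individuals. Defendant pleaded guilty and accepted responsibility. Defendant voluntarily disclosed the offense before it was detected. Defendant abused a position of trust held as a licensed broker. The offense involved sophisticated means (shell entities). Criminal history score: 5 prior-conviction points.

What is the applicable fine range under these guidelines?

Base offense level for assault: 11.
R1 applies (level before this adjustment is 11 ≥ 4, so +5): 11 + 5 = 16.
R2 applies: 16 − 2 = 14.
R3 applies: 14 + 3 = 17.
R4 applies (level before this adjustment is 17 ≥ 10, so +2): 17 + 2 = 19.
R5 applies: 19 − 1 = 18.
Final offense level: 18.
Level 18 falls in the 16-19 band.
Fine table: Level 16-19 → €102,000–€120,000.

€102,000–€120,000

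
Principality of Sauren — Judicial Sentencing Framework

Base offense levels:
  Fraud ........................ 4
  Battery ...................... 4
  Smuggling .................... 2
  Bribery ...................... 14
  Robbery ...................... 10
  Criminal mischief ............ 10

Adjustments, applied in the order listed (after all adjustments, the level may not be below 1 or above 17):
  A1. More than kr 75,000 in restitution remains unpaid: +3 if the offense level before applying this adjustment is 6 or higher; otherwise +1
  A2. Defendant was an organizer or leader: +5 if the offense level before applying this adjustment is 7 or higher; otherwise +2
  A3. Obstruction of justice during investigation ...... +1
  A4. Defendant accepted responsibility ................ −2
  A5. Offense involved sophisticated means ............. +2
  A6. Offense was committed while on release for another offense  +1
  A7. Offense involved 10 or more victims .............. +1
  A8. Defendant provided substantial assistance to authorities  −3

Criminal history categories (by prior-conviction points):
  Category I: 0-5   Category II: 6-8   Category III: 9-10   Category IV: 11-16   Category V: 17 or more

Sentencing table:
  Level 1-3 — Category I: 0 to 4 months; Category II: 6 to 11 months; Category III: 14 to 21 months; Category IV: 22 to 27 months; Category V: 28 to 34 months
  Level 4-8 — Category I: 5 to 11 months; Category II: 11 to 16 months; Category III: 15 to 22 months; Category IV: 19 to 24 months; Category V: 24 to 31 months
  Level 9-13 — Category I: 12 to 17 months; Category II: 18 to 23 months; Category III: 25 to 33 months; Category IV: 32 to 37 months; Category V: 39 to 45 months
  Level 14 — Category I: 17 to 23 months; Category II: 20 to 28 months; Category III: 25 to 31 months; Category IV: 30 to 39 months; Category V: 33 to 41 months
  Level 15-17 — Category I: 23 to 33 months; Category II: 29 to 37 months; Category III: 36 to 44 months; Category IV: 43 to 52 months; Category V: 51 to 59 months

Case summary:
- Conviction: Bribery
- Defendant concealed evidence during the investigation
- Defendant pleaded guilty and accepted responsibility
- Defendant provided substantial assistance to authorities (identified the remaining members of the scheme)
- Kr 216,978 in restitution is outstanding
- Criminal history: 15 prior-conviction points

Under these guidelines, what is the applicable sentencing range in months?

Base offense level for bribery: 14.
A1 applies (level before this adjustment is 14 ≥ 6, so +3): 14 + 3 = 17.
A2 does not apply.
A3 applies: 17 + 1 = 18.
A4 applies: 18 − 2 = 16.
A6 does not apply.
A8 applies: 16 − 3 = 13.
Final offense level: 13.
Criminal history: 15 prior points → Category IV (11-16).
Level 13 falls in the 9-13 band.
Grid: Level 9-13 × Category IV = 32-37 months.

32-37 months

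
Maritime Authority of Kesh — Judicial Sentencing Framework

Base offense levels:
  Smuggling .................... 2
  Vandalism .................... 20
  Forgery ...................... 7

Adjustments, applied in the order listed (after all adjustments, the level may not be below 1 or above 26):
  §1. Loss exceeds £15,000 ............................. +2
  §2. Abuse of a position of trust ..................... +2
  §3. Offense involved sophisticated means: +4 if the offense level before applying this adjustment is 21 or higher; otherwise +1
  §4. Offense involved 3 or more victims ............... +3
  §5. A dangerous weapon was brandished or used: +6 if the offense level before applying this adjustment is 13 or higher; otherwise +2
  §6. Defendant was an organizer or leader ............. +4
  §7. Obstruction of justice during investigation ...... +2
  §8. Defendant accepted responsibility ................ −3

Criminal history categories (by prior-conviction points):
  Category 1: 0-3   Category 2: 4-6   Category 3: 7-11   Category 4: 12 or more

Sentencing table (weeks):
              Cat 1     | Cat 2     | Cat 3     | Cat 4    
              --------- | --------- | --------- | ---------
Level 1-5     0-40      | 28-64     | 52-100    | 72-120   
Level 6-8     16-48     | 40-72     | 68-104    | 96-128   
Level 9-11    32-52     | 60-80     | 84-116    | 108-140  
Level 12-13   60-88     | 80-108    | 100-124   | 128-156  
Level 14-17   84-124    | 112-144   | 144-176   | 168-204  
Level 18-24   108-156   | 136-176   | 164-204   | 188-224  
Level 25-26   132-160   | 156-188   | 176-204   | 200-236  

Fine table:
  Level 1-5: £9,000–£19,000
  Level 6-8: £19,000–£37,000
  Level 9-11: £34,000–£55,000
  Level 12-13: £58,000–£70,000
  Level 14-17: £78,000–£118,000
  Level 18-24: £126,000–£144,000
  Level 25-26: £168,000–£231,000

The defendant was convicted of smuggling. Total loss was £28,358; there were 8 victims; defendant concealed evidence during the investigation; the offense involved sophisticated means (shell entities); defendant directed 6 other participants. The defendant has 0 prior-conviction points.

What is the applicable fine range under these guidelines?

Base offense level for smuggling: 2.
§1 applies: 2 + 2 = 4.
§3 applies (level before this adjustment is 4 < 21, so +1): 4 + 1 = 5.
§4 applies: 5 + 3 = 8.
§6 applies: 8 + 4 = 12.
§7 applies: 12 + 2 = 14.
§8 does not apply.
Final offense level: 14.
Level 14 falls in the 14-17 band.
Fine table: Level 14-17 → £78,000–£118,000.

£78,000–£118,000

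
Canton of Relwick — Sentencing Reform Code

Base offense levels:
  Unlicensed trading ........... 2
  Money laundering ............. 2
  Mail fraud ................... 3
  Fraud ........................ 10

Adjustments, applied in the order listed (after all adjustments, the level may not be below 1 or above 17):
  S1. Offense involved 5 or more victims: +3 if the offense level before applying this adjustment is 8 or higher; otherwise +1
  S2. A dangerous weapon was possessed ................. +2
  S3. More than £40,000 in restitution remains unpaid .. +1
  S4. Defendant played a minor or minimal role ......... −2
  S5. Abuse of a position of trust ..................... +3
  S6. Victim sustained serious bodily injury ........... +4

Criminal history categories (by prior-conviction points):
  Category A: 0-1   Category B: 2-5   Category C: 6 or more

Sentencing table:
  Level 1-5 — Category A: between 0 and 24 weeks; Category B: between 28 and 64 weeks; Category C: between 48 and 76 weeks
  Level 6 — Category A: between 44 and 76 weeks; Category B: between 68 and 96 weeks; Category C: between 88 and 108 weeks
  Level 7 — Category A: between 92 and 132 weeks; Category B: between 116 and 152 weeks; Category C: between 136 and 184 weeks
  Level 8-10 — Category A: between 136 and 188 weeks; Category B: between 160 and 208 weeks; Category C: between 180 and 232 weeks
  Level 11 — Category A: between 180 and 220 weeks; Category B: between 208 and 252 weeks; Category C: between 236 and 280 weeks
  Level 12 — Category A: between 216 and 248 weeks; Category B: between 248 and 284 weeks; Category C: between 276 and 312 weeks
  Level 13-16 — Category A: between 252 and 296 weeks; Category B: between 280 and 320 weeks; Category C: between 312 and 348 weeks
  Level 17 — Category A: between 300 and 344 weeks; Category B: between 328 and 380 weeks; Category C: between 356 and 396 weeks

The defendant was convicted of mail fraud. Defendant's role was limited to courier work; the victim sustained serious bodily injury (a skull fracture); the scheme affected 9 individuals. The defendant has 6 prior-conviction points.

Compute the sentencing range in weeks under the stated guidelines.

Base offense level for mail fraud: 3.
S1 applies (level before this adjustment is 3 < 8, so +1): 3 + 1 = 4.
S2 does not apply.
S4 applies: 4 − 2 = 2.
S6 applies: 2 + 4 = 6.
Final offense level: 6.
Criminal history: 6 prior points → Category C (6+).
Level 6 falls in the 6 band.
Grid: Level 6 × Category C = 88-108 weeks.

88-108 weeks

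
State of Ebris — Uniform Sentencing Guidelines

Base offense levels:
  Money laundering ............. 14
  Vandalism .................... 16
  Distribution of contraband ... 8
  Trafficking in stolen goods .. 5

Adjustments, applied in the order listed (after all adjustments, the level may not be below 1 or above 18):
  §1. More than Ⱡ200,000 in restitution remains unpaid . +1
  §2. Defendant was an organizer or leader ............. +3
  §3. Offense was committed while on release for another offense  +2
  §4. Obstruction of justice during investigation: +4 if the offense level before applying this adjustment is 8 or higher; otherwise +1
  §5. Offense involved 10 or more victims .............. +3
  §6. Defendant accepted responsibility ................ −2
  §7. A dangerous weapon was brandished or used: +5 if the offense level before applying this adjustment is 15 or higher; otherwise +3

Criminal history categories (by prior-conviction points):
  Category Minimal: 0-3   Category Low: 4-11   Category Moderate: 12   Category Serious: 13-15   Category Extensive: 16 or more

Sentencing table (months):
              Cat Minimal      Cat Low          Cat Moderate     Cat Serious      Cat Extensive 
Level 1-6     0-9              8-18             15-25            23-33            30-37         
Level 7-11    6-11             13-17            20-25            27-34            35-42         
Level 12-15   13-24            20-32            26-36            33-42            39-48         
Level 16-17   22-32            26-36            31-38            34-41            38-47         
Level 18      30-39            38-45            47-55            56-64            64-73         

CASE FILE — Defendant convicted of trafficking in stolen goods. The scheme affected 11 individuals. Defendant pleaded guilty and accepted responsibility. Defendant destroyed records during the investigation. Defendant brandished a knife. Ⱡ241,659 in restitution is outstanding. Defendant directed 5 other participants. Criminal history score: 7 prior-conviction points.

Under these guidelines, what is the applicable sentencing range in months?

26-36 months

Base offense level for trafficking in stolen goods: 5.
§1 applies: 5 + 1 = 6.
§2 applies: 6 + 3 = 9.
§4 applies (level before this adjustment is 9 ≥ 8, so +4): 9 + 4 = 13.
§5 applies: 13 + 3 = 16.
§6 applies: 16 − 2 = 14.
§7 applies (level before this adjustment is 14 < 15, so +3): 14 + 3 = 17.
Final offense level: 17.
Criminal history: 7 prior points → Category Low (4-11).
Level 17 falls in the 16-17 band.
Grid: Level 16-17 × Category Low = 26-36 months.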